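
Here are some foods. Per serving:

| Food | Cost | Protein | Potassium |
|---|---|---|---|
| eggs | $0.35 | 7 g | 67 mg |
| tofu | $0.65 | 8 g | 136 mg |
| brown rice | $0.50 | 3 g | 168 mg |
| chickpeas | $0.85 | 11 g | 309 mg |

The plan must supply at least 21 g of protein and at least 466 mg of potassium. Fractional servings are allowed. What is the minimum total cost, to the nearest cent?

$1.44

This is a tiny linear program; its minimum lies at a vertex of the feasible set. List the vertices and price them.
eggs only: max(21/7, 466/67) = 6.955 servings → $2.43.
tofu only: max(21/8, 466/136) = 3.426 servings → $2.23.
brown rice only: max(21/3, 466/168) = 7 servings → $3.50.
chickpeas only: max(21/11, 466/309) = 1.909 servings → $1.62.
eggs + tofu with both targets exact would need a negative amount; discard.
eggs + brown rice with both tight: 2.185 servings and 1.903 servings → $1.72.
eggs + chickpeas with both tight: 0.9558 servings and 1.301 servings → $1.44.
tofu + brown rice with both tight: 2.276 servings and 0.9316 servings → $1.94.
tofu + chickpeas with both tight: 1.397 servings and 0.8934 servings → $1.67.
brown rice + chickpeas with both targets exact would need a negative amount; discard.
Cheapest feasible corner: $1.44.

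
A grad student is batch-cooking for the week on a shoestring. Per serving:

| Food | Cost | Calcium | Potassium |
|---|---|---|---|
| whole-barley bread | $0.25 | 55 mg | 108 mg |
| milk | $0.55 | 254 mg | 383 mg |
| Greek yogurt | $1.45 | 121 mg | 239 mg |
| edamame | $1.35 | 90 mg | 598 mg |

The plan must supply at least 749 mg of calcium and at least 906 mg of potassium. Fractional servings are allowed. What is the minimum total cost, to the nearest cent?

At the optimum either one food covers both requirements or two foods hit both targets exactly; no other combination can be cheaper.
whole-barley bread only: max(749/55, 906/108) = 13.62 servings → $3.40.
milk only: max(749/254, 906/383) = 2.949 servings → $1.62.
Greek yogurt only: max(749/121, 906/239) = 6.19 servings → $8.98.
edamame only: max(749/90, 906/598) = 8.322 servings → $11.23.
whole-barley bread + milk: intersection lies outside the first quadrant.
whole-barley bread + Greek yogurt with both targets exact would need a negative amount; discard.
whole-barley bread + edamame with both targets exact would need a negative amount; discard.
milk + Greek yogurt: intersection lies outside the first quadrant.
milk + edamame with both targets exact would need a negative amount; discard.
Greek yogurt + edamame: intersection lies outside the first quadrant.
Cheapest feasible corner: $1.62.

$1.62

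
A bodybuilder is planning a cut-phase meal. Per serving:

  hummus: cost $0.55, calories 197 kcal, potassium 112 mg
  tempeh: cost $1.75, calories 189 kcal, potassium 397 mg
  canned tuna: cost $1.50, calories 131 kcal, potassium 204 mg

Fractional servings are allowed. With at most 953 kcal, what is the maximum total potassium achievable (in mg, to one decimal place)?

2001.8 mg

Potassium per kcal: tempeh 2.101, canned tuna 1.557, hummus 0.5685.
With no serving limits, spend the whole calories allowance on tempeh: 953 kcal / 189 kcal × 397 mg = 2001.8 mg.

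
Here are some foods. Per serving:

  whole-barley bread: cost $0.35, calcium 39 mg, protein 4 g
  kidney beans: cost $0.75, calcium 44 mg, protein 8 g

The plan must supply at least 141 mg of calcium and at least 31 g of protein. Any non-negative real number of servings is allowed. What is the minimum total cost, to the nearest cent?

$2.71

At the optimum either one food covers both requirements or two foods hit both targets exactly; no other combination can be cheaper.
whole-barley bread only: max(141/39, 31/4) = 7.75 servings → $2.71.
kidney beans only: max(141/44, 31/8) = 3.875 servings → $2.91.
whole-barley bread + kidney beans: intersection lies outside the first quadrant.
Cheapest feasible corner: $2.71.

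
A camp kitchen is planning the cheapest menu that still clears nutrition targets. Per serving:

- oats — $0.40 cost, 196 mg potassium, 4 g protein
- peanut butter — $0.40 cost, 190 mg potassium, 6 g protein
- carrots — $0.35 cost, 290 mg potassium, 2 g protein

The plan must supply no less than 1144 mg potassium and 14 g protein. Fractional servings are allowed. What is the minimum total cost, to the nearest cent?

The cheapest plan sits at a corner of the feasible region — with two constraints it uses at most two foods.
oats only: max(1144/196, 14/4) = 5.837 servings → $2.33.
peanut butter only: max(1144/190, 14/6) = 6.021 servings → $2.41.
carrots only: max(1144/290, 14/2) = 7 servings → $2.45.
oats + peanut butter with both targets exact would need a negative amount; discard.
oats + carrots with both tight: 2.307 servings and 2.385 servings → $1.76.
peanut butter + carrots with both tight: 1.303 servings and 3.091 servings → $1.60.
So the least-cost plan costs $1.60.

$1.60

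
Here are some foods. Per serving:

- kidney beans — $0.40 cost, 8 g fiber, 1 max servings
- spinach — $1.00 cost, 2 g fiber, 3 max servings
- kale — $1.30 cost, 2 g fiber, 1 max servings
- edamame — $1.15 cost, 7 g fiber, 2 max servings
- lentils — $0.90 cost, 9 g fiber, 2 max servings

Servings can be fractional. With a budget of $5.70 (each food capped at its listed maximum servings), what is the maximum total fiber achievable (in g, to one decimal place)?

Fiber per dollar: kidney beans 20, lentils 10, edamame 6.087, spinach 2, kale 1.538.
Take 1 serving of kidney beans: spends $0.40, +8.0 g fiber (running total 8.0 g).
Take 2 servings of lentils: spends $1.80, +18.0 g fiber (running total 26.0 g).
Take 2 servings of edamame: spends $2.30, +14.0 g fiber (running total 40.0 g).
Take 1.2 servings of spinach: spends $1.20, +2.4 g fiber (running total 42.4 g).
Filling greedily by fiber-per-dollar is optimal for one linear limit, giving 42.4 g.

42.4 g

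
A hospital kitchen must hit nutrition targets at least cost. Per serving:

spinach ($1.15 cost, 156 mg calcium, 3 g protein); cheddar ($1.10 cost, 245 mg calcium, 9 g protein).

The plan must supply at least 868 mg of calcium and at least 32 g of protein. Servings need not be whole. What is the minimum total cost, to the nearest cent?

$3.91

For a min-cost LP with two ≥-constraints, a basic feasible solution has at most two positive variables.
spinach only: max(868/156, 32/3) = 10.67 servings → $12.27.
cheddar only: max(868/245, 32/9) = 3.556 servings → $3.91.
spinach + cheddar with both targets exact would need a negative amount; discard.
Cheapest feasible corner: $3.91.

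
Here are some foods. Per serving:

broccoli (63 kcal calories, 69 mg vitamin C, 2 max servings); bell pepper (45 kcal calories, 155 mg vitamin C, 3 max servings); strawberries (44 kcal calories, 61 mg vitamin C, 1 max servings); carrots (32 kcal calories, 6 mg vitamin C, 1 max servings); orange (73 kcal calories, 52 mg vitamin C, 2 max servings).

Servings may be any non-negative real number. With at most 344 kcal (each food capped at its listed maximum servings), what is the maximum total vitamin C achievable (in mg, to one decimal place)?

Vitamin C per kcal: bell pepper 3.444, strawberries 1.386, broccoli 1.095, orange 0.7123, carrots 0.1875.
Take 3 servings of bell pepper: uses 135 kcal, +465.0 mg vitamin C (running total 465.0 mg).
Take 1 serving of strawberries: uses 44 kcal, +61.0 mg vitamin C (running total 526.0 mg).
Take 2 servings of broccoli: uses 126 kcal, +138.0 mg vitamin C (running total 664.0 mg).
Take 0.5342 servings of orange: uses 39 kcal, +27.8 mg vitamin C (running total 691.8 mg).
Filling greedily by vitamin C-per-kcal is optimal for one linear limit, giving 691.8 mg.

691.8 mg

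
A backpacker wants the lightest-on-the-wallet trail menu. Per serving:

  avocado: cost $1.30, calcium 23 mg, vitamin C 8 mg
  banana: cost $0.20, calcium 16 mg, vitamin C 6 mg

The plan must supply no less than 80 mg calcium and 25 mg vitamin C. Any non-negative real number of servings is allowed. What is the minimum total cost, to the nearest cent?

The cheapest plan sits at a corner of the feasible region — with two constraints it uses at most two foods.
avocado only: max(80/23, 25/8) = 3.478 servings → $4.52.
banana only: max(80/16, 25/6) = 5 servings → $1.00.
avocado + banana: the both-tight solution has a negative serving — not a feasible corner.
The minimum over all feasible corners is $1.00.

$1.00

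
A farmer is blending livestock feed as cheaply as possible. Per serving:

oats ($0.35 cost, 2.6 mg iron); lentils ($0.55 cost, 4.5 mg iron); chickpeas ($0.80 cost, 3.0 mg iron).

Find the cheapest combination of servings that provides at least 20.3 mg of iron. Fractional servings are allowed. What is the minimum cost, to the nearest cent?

Cost per mg of iron: lentils $0.1222, oats $0.1346, chickpeas $0.2667.
With no serving limits, use only lentils: 20.3 mg / 4.5 mg = 4.511 servings × $0.55 = $2.48.

$2.48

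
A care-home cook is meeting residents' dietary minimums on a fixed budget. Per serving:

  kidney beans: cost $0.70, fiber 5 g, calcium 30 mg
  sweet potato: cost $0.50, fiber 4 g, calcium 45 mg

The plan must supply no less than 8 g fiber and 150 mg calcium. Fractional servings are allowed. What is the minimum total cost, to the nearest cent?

For a min-cost LP with two ≥-constraints, a basic feasible solution has at most two positive variables.
kidney beans only: max(8/5, 150/30) = 5 servings → $3.50.
sweet potato only: max(8/4, 150/45) = 3.333 servings → $1.67.
kidney beans + sweet potato: intersection lies outside the first quadrant.
Cheapest feasible corner: $1.67.

$1.67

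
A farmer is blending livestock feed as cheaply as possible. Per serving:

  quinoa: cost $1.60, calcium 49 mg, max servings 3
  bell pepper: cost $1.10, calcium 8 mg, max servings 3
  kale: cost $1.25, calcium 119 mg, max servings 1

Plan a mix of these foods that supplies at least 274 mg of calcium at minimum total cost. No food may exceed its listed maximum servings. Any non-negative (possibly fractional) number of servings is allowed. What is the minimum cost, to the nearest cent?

$7.15

Cost per mg of calcium: kale $0.0105, quinoa $0.0327, bell pepper $0.1375.
Take 1 serving of kale: +119.0 mg calcium for $1.25 (total $1.25, still need 155.0 mg).
Take 3 servings of quinoa: +147.0 mg calcium for $4.80 (total $6.05, still need 8.0 mg).
Take 1 serving of bell pepper: +8.0 mg calcium for $1.10 (total $7.15, still need 0.0 mg).
Greedy by cheapest-per-mg is optimal for a single linear constraint, so the minimum cost is $7.15.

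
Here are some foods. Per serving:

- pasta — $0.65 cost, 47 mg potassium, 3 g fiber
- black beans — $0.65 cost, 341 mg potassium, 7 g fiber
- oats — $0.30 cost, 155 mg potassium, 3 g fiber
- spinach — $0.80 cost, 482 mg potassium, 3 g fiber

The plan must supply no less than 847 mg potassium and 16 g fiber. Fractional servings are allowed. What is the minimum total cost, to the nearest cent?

$1.59

A basic optimal solution has at most two foods positive. Try each food alone and each pair with both targets met exactly.
pasta only: max(847/47, 16/3) = 18.02 servings → $11.71.
black beans only: max(847/341, 16/7) = 2.484 servings → $1.61.
oats only: max(847/155, 16/3) = 5.465 servings → $1.64.
spinach only: max(847/482, 16/3) = 5.333 servings → $4.27.
pasta + black beans: the both-tight solution has a negative serving — not a feasible corner.
pasta + oats with both targets exact would need a negative amount; discard.
pasta + spinach with both tight: 3.962 servings and 1.371 servings → $3.67.
black beans + oats: the both-tight solution has a negative serving — not a feasible corner.
black beans + spinach with both tight: 2.199 servings and 0.2012 servings → $1.59.
oats + spinach with both tight: 5.271 servings and 0.06218 servings → $1.63.
The minimum over all feasible corners is $1.59.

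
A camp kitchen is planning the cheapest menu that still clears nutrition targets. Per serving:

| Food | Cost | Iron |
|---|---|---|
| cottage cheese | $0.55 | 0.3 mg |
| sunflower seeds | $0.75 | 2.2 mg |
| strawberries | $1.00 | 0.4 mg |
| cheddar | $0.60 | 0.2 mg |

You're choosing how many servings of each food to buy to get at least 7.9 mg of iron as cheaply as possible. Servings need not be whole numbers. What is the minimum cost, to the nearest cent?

Cost per mg of iron: sunflower seeds $0.3409, cottage cheese $1.8333, strawberries $2.5000, cheddar $3.0000.
With no serving limits, use only sunflower seeds: 7.9 mg / 2.2 mg = 3.591 servings × $0.75 = $2.69.

$2.69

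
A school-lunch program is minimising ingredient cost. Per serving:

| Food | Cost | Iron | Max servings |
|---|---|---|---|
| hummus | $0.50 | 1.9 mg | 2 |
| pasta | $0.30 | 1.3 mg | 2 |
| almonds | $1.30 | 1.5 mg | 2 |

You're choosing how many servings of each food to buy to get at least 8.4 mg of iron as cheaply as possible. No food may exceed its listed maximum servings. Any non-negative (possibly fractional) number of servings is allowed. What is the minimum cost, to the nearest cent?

$3.33

Cost per mg of iron: pasta $0.2308, hummus $0.2632, almonds $0.8667.
Take 2 servings of pasta: +2.6 mg iron for $0.60 (total $0.60, still need 5.8 mg).
Take 2 servings of hummus: +3.8 mg iron for $1.00 (total $1.60, still need 2.0 mg).
Take 1.333 servings of almonds: +2.0 mg iron for $1.73 (total $3.33, still need 0.0 mg).
Filling from the cheapest source first is optimal under one linear minimum: $3.33.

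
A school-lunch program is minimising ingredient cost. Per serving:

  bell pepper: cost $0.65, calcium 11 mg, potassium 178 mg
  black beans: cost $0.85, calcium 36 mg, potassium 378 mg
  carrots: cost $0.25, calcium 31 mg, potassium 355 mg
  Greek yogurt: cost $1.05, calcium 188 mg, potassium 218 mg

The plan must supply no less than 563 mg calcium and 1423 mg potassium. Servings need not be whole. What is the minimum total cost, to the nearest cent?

Minimising a linear cost over {calcium ≥ 563, potassium ≥ 1423, servings ≥ 0} — the optimum is at a vertex, using one or two foods.
bell pepper only: max(563/11, 1423/178) = 51.18 servings → $33.27.
black beans only: max(563/36, 1423/378) = 15.64 servings → $13.29.
carrots only: max(563/31, 1423/355) = 18.16 servings → $4.54.
Greek yogurt only: max(563/188, 1423/218) = 6.528 servings → $6.85.
bell pepper + black beans with both targets exact would need a negative amount; discard.
bell pepper + carrots: intersection lies outside the first quadrant.
bell pepper + Greek yogurt with both tight: 4.661 servings and 2.722 servings → $5.89.
black beans + carrots with both targets exact would need a negative amount; discard.
black beans + Greek yogurt with both tight: 2.29 servings and 2.556 servings → $4.63.
carrots + Greek yogurt with both tight: 2.414 servings and 2.597 servings → $3.33.
Cheapest feasible corner: $3.33.

$3.33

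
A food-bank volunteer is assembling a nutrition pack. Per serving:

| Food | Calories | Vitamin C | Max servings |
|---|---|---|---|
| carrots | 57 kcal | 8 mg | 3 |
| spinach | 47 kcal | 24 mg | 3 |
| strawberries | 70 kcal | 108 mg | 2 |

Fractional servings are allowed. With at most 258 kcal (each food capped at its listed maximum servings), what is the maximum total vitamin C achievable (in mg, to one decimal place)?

Vitamin C per kcal: strawberries 1.543, spinach 0.5106, carrots 0.1404.
Take 2 servings of strawberries: uses 140 kcal, +216.0 mg vitamin C (running total 216.0 mg).
Take 2.511 servings of spinach: uses 118 kcal, +60.3 mg vitamin C (running total 276.3 mg).
Filling greedily by vitamin C-per-kcal is optimal for one linear limit, giving 276.3 mg.

276.3 mg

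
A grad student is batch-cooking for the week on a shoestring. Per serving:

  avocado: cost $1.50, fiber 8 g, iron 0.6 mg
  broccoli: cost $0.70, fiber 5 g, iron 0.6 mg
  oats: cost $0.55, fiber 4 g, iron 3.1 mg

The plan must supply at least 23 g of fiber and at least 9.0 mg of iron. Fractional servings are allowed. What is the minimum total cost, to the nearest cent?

$3.16

Compare the cost at each extreme point of the feasible region.
avocado only: max(23/8, 9.0/0.6) = 15 servings → $22.50.
broccoli only: max(23/5, 9.0/0.6) = 15 servings → $10.50.
oats only: max(23/4, 9.0/3.1) = 5.75 servings → $3.16.
avocado + broccoli with both targets exact would need a negative amount; discard.
avocado + oats with both tight: 1.576 servings and 2.598 servings → $3.79.
broccoli + oats with both tight: 2.695 servings and 2.382 servings → $3.20.
The minimum over all feasible corners is $3.16.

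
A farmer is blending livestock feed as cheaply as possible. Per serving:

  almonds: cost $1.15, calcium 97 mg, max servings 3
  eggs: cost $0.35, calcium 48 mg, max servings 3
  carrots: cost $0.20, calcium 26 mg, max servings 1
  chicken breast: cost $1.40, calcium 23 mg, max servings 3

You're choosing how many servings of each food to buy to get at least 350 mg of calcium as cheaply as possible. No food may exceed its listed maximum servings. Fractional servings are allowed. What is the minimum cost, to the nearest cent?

Cost per mg of calcium: eggs $0.0073, carrots $0.0077, almonds $0.0119, chicken breast $0.0609.
Take 3 servings of eggs: +144.0 mg calcium for $1.05 (total $1.05, still need 206.0 mg).
Take 1 serving of carrots: +26.0 mg calcium for $0.20 (total $1.25, still need 180.0 mg).
Take 1.856 servings of almonds: +180.0 mg calcium for $2.13 (total $3.38, still need 0.0 mg).
Greedy by cheapest-per-mg is optimal for a single linear constraint, so the minimum cost is $3.38.

$3.38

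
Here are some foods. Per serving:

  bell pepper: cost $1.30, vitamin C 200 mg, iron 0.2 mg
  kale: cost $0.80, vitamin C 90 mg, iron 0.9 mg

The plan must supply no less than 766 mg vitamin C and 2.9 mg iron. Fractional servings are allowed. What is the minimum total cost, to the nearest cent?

$5.55

For a min-cost LP with two ≥-constraints, a basic feasible solution has at most two positive variables.
bell pepper only: max(766/200, 2.9/0.2) = 14.5 servings → $18.85.
kale only: max(766/90, 2.9/0.9) = 8.511 servings → $6.81.
bell pepper + kale with both tight: 2.644 servings and 2.635 servings → $5.55.
The minimum over all feasible corners is $5.55.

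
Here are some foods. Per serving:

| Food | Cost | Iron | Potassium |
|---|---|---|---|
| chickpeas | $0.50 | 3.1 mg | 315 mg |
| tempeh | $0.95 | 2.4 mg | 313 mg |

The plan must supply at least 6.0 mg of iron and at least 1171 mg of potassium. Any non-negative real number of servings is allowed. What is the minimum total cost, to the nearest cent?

$1.86

With two linear requirements the optimum uses one or two foods; enumerate the corners.
chickpeas only: max(6.0/3.1, 1171/315) = 3.717 servings → $1.86.
tempeh only: max(6.0/2.4, 1171/313) = 3.741 servings → $3.55.
chickpeas + tempeh with both targets exact would need a negative amount; discard.
So the least-cost plan costs $1.86.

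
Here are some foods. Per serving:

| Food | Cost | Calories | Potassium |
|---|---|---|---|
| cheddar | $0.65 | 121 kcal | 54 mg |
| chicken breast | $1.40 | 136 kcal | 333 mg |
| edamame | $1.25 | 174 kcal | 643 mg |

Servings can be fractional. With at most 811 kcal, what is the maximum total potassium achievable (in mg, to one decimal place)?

Potassium per kcal: edamame 3.695, chicken breast 2.449, cheddar 0.4463.
With no serving limits, spend the whole calories allowance on edamame: 811 kcal / 174 kcal × 643 mg = 2997.0 mg.

2997.0 mg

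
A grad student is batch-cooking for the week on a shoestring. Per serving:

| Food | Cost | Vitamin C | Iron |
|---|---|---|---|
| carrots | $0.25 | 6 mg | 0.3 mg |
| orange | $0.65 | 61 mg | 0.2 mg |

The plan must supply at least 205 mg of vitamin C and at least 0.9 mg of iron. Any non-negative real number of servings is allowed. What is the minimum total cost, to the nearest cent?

carrots only: max(205/6, 0.9/0.3) = 34.17 servings → $8.54.
orange only: max(205/61, 0.9/0.2) = 4.5 servings → $2.92.
carrots + orange with both tight: 0.8129 servings and 3.281 servings → $2.34.
Cheapest feasible corner: $2.34.

$2.34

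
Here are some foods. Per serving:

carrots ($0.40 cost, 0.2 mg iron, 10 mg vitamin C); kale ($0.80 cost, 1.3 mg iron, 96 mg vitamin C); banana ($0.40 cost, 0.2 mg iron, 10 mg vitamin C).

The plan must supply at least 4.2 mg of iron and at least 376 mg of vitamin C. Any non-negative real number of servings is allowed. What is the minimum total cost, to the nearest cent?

$3.13

For a min-cost LP with two ≥-constraints, a basic feasible solution has at most two positive variables.
carrots only: max(4.2/0.2, 376/10) = 37.6 servings → $15.04.
kale only: max(4.2/1.3, 376/96) = 3.917 servings → $3.13.
banana only: max(4.2/0.2, 376/10) = 37.6 servings → $15.04.
carrots + kale with both targets exact would need a negative amount; discard.
carrots + banana (both tight): parallel constraints — no distinct corner.
kale + banana: the both-tight solution has a negative serving — not a feasible corner.
Cheapest feasible corner: $3.13.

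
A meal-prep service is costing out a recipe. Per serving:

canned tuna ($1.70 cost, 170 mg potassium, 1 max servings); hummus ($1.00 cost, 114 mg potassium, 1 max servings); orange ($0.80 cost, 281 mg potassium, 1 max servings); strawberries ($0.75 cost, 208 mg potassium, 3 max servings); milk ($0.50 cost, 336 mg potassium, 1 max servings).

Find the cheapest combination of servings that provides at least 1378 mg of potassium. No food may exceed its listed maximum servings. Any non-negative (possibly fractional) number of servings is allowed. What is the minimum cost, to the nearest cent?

Cost per mg of potassium: milk $0.0015, orange $0.0028, strawberries $0.0036, hummus $0.0088, canned tuna $0.0100.
Take 1 serving of milk: +336.0 mg potassium for $0.50 (total $0.50, still need 1042.0 mg).
Take 1 serving of orange: +281.0 mg potassium for $0.80 (total $1.30, still need 761.0 mg).
Take 3 servings of strawberries: +624.0 mg potassium for $2.25 (total $3.55, still need 137.0 mg).
Take 1 serving of hummus: +114.0 mg potassium for $1.00 (total $4.55, still need 23.0 mg).
Take 0.1353 servings of canned tuna: +23.0 mg potassium for $0.23 (total $4.78, still need 0.0 mg).
Greedy by cheapest-per-mg is optimal for a single linear constraint, so the minimum cost is $4.78.

$4.78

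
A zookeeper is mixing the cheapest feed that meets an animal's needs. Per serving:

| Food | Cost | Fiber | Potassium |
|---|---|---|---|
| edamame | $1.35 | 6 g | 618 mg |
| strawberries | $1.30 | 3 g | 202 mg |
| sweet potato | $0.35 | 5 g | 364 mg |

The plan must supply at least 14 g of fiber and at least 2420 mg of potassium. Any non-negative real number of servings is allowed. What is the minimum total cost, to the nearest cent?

$2.33

edamame only: max(14/6, 2420/618) = 3.916 servings → $5.29.
strawberries only: max(14/3, 2420/202) = 11.98 servings → $15.57.
sweet potato only: max(14/5, 2420/364) = 6.648 servings → $2.33.
edamame + strawberries: intersection lies outside the first quadrant.
edamame + sweet potato: intersection lies outside the first quadrant.
strawberries + sweet potato: the both-tight solution has a negative serving — not a feasible corner.
The minimum over all feasible corners is $2.33.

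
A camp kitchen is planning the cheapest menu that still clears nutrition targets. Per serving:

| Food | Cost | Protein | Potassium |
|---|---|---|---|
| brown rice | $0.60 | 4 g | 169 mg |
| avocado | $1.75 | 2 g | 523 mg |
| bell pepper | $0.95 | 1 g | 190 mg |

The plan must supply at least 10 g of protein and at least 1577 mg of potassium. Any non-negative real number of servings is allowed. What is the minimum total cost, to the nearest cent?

An LP optimum is at a vertex; with two nutrient constraints at most two foods are used. Check each candidate.
brown rice only: max(10/4, 1577/169) = 9.331 servings → $5.60.
avocado only: max(10/2, 1577/523) = 5 servings → $8.75.
bell pepper only: max(10/1, 1577/190) = 10 servings → $9.50.
brown rice + avocado with both tight: 1.184 servings and 2.633 servings → $5.32.
brown rice + bell pepper with both tight: 0.5465 servings and 7.814 servings → $7.75.
avocado + bell pepper: intersection lies outside the first quadrant.
So the least-cost plan costs $5.32.

$5.32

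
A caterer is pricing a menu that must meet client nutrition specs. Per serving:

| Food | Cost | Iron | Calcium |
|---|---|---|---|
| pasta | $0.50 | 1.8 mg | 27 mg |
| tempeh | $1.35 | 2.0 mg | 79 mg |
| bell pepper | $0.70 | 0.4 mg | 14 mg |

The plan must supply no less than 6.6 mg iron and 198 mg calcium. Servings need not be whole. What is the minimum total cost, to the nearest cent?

Compare the cost at each extreme point of the feasible region.
pasta only: max(6.6/1.8, 198/27) = 7.333 servings → $3.67.
tempeh only: max(6.6/2.0, 198/79) = 3.3 servings → $4.46.
bell pepper only: max(6.6/0.4, 198/14) = 16.5 servings → $11.55.
pasta + tempeh with both tight: 1.422 servings and 2.02 servings → $3.44.
pasta + bell pepper with both tight: 0.9167 servings and 12.38 servings → $9.12.
tempeh + bell pepper with both targets exact would need a negative amount; discard.
So the least-cost plan costs $3.44.

$3.44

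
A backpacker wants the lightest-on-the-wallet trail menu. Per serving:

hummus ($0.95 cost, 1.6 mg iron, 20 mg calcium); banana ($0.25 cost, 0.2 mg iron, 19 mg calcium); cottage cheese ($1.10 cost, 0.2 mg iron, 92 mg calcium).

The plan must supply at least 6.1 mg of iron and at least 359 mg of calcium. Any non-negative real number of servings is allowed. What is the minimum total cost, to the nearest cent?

Two binding constraints pin down two serving amounts, so the optimal mix uses at most two foods. The candidates are each food alone (scaled to the tighter of iron/calcium) and each pair with both constraints tight.
hummus only: max(6.1/1.6, 359/20) = 17.95 servings → $17.05.
banana only: max(6.1/0.2, 359/19) = 30.5 servings → $7.62.
cottage cheese only: max(6.1/0.2, 359/92) = 30.5 servings → $33.55.
hummus + banana with both tight: 1.67 servings and 17.14 servings → $5.87.
hummus + cottage cheese with both tight: 3.418 servings and 3.159 servings → $6.72.
banana + cottage cheese with both targets exact would need a negative amount; discard.
Cheapest feasible corner: $5.87.

$5.87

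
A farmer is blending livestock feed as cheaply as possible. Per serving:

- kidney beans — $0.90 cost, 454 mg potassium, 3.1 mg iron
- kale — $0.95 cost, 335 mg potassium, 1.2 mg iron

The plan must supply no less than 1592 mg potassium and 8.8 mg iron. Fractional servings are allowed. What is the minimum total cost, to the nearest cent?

kidney beans only: max(1592/454, 8.8/3.1) = 3.507 servings → $3.16.
kale only: max(1592/335, 8.8/1.2) = 7.333 servings → $6.97.
kidney beans + kale with both tight: 2.102 servings and 1.904 servings → $3.70.
The minimum over all feasible corners is $3.16.

$3.16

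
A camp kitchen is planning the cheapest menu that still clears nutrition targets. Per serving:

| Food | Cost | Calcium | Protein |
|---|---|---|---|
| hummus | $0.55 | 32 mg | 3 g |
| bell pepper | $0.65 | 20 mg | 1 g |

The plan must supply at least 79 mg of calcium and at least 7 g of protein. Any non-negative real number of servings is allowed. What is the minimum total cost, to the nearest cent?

$1.36

The cheapest plan sits at a corner of the feasible region — with two constraints it uses at most two foods.
hummus only: max(79/32, 7/3) = 2.469 servings → $1.36.
bell pepper only: max(79/20, 7/1) = 7 servings → $4.55.
hummus + bell pepper with both tight: 2.179 servings and 0.4643 servings → $1.50.
The minimum over all feasible corners is $1.36.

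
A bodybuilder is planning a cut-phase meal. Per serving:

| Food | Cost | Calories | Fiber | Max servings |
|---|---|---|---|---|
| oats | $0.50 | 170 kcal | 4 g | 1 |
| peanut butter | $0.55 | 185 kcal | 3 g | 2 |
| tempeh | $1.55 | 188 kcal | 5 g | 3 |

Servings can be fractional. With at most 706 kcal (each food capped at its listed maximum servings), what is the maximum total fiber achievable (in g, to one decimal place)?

18.3 g

Fiber per kcal: tempeh 0.0266, oats 0.02353, peanut butter 0.01622.
Take 3 servings of tempeh: uses 564 kcal, +15.0 g fiber (running total 15.0 g).
Take 0.8353 servings of oats: uses 142 kcal, +3.3 g fiber (running total 18.3 g).
Filling greedily by fiber-per-kcal is optimal for one linear limit, giving 18.3 g.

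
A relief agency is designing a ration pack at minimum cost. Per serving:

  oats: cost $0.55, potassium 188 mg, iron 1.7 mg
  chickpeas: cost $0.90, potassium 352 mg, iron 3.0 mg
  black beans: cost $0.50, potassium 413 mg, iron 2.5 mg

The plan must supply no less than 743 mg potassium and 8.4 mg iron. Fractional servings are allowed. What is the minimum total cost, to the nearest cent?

A basic optimal solution has at most two foods positive. Try each food alone and each pair with both targets met exactly.
oats only: max(743/188, 8.4/1.7) = 4.941 servings → $2.72.
chickpeas only: max(743/352, 8.4/3.0) = 2.8 servings → $2.52.
black beans only: max(743/413, 8.4/2.5) = 3.36 servings → $1.68.
oats + chickpeas: intersection lies outside the first quadrant.
oats + black beans with both targets exact would need a negative amount; discard.
chickpeas + black beans: intersection lies outside the first quadrant.
So the least-cost plan costs $1.68.

$1.68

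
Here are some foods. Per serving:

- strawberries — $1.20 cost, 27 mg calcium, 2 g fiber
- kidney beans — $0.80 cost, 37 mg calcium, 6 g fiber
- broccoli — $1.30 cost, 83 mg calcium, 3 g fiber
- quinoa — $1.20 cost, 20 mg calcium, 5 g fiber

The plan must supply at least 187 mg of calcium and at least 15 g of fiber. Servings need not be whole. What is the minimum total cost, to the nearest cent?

Two binding constraints pin down two serving amounts, so the optimal mix uses at most two foods. The candidates are each food alone (scaled to the tighter of calcium/fiber) and each pair with both constraints tight.
strawberries only: max(187/27, 15/2) = 7.5 servings → $9.00.
kidney beans only: max(187/37, 15/6) = 5.054 servings → $4.04.
broccoli only: max(187/83, 15/3) = 5 servings → $6.50.
quinoa only: max(187/20, 15/5) = 9.35 servings → $11.22.
strawberries + kidney beans with both tight: 6.443 servings and 0.3523 servings → $8.01.
strawberries + broccoli: the both-tight solution has a negative serving — not a feasible corner.
strawberries + quinoa with both tight: 6.684 servings and 0.3263 servings → $8.41.
kidney beans + broccoli with both tight: 1.767 servings and 1.465 servings → $3.32.
kidney beans + quinoa: the both-tight solution has a negative serving — not a feasible corner.
broccoli + quinoa with both tight: 1.789 servings and 1.927 servings → $4.64.
The minimum over all feasible corners is $3.32.

$3.32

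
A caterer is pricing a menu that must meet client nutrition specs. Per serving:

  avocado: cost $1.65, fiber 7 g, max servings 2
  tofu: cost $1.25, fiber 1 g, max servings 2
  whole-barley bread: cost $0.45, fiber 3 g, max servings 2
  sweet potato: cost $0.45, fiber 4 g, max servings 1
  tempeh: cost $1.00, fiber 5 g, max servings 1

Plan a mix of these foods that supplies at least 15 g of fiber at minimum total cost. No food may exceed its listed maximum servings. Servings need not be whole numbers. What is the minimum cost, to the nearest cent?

Cost per g of fiber: sweet potato $0.1125, whole-barley bread $0.1500, tempeh $0.2000, avocado $0.2357, tofu $1.2500.
Take 1 serving of sweet potato: +4.0 g fiber for $0.45 (total $0.45, still need 11.0 g).
Take 2 servings of whole-barley bread: +6.0 g fiber for $0.90 (total $1.35, still need 5.0 g).
Take 1 serving of tempeh: +5.0 g fiber for $1.00 (total $2.35, still need 0.0 g).
Filling from the cheapest source first is optimal under one linear minimum: $2.35.

$2.35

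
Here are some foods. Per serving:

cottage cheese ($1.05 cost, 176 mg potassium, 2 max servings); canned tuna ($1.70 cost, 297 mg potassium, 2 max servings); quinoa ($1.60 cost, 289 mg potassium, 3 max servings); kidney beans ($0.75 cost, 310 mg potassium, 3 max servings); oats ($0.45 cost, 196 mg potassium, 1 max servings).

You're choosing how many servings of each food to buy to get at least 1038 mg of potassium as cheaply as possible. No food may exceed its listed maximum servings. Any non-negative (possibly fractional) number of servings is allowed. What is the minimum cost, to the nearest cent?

Cost per mg of potassium: oats $0.0023, kidney beans $0.0024, quinoa $0.0055, canned tuna $0.0057, cottage cheese $0.0060.
Take 1 serving of oats: +196.0 mg potassium for $0.45 (total $0.45, still need 842.0 mg).
Take 2.716 servings of kidney beans: +842.0 mg potassium for $2.04 (total $2.49, still need 0.0 mg).
Greedy by cheapest-per-mg is optimal for a single linear constraint, so the minimum cost is $2.49.

$2.49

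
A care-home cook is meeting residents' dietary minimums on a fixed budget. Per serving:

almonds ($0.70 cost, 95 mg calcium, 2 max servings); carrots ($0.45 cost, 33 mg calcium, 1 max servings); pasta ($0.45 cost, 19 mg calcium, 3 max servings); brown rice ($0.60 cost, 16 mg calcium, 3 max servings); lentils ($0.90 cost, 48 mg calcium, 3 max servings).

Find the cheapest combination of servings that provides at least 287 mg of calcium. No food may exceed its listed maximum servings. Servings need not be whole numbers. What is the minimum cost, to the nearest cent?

$3.05

Cost per mg of calcium: almonds $0.0074, carrots $0.0136, lentils $0.0187, pasta $0.0237, brown rice $0.0375.
Take 2 servings of almonds: +190.0 mg calcium for $1.40 (total $1.40, still need 97.0 mg).
Take 1 serving of carrots: +33.0 mg calcium for $0.45 (total $1.85, still need 64.0 mg).
Take 1.333 servings of lentils: +64.0 mg calcium for $1.20 (total $3.05, still need 0.0 mg).
Greedy by cheapest-per-mg is optimal for a single linear constraint, so the minimum cost is $3.05.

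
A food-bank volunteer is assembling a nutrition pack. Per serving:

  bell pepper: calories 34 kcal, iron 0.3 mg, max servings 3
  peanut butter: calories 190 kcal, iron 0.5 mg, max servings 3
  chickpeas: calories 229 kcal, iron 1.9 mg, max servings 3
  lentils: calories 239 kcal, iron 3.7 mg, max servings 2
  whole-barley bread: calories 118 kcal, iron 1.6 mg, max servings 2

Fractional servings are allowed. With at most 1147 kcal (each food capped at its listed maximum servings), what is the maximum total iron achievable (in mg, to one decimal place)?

14.2 mg

Iron per kcal: lentils 0.01548, whole-barley bread 0.01356, bell pepper 0.008824, chickpeas 0.008297, peanut butter 0.002632.
Take 2 servings of lentils: uses 478 kcal, +7.4 mg iron (running total 7.4 mg).
Take 2 servings of whole-barley bread: uses 236 kcal, +3.2 mg iron (running total 10.6 mg).
Take 3 servings of bell pepper: uses 102 kcal, +0.9 mg iron (running total 11.5 mg).
Take 1.445 servings of chickpeas: uses 331 kcal, +2.7 mg iron (running total 14.2 mg).
Greedy by best ratio exhausts the calories allowance optimally: 14.2 mg.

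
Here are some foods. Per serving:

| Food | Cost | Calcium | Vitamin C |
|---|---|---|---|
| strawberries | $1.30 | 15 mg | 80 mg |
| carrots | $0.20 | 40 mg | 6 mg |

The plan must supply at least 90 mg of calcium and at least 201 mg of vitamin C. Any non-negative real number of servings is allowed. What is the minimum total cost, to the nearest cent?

strawberries only: max(90/15, 201/80) = 6 servings → $7.80.
carrots only: max(90/40, 201/6) = 33.5 servings → $6.70.
strawberries + carrots with both tight: 2.412 servings and 1.346 servings → $3.40.
Cheapest feasible corner: $3.40.

$3.40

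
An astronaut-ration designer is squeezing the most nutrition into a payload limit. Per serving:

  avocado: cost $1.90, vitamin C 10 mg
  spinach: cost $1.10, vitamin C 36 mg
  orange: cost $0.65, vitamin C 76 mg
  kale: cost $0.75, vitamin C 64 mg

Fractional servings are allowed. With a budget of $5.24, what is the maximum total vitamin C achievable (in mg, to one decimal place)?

Vitamin C per dollar: orange 116.9, kale 85.33, spinach 32.73, avocado 5.263.
With no serving limits, spend the whole cost allowance on orange: $5.24 / $0.65 × 76 mg = 612.7 mg.

612.7 mg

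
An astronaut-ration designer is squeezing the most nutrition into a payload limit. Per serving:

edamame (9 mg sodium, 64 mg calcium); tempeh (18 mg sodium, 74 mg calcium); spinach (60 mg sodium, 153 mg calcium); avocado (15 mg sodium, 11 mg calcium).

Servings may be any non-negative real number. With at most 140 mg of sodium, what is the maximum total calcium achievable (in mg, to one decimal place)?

995.6 mg

Calcium per mg sodium: edamame 7.111, tempeh 4.111, spinach 2.55, avocado 0.7333.
With no serving limits, spend the whole sodium allowance on edamame: 140 mg / 9 mg × 64 mg = 995.6 mg.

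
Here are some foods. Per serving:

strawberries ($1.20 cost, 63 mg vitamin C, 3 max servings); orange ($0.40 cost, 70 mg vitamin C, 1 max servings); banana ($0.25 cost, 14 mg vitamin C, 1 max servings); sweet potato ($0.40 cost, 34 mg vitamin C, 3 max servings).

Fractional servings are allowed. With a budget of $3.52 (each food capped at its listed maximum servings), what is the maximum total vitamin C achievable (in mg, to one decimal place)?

Vitamin C per dollar: orange 175, sweet potato 85, banana 56, strawberries 52.5.
Take 1 serving of orange: spends $0.40, +70.0 mg vitamin C (running total 70.0 mg).
Take 3 servings of sweet potato: spends $1.20, +102.0 mg vitamin C (running total 172.0 mg).
Take 1 serving of banana: spends $0.25, +14.0 mg vitamin C (running total 186.0 mg).
Take 1.392 servings of strawberries: spends $1.67, +87.7 mg vitamin C (running total 273.7 mg).
Greedy by best ratio exhausts the cost allowance optimally: 273.7 mg.

273.7 mg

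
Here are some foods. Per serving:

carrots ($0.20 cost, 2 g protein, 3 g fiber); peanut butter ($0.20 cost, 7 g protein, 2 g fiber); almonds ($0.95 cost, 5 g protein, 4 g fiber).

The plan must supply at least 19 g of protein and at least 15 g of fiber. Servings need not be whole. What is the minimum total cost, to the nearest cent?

With two linear requirements the optimum uses one or two foods; enumerate the corners.
carrots only: max(19/2, 15/3) = 9.5 servings → $1.90.
peanut butter only: max(19/7, 15/2) = 7.5 servings → $1.50.
almonds only: max(19/5, 15/4) = 3.8 servings → $3.61.
carrots + peanut butter with both tight: 3.941 servings and 1.588 servings → $1.11.
carrots + almonds: intersection lies outside the first quadrant.
peanut butter + almonds with both tight: 0.05556 servings and 3.722 servings → $3.55.
Cheapest feasible corner: $1.11.

$1.11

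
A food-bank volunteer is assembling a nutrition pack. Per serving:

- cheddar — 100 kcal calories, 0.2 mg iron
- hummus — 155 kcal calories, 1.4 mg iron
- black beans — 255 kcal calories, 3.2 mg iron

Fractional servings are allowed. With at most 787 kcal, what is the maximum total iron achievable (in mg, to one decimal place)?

9.9 mg

Iron per kcal: black beans 0.01255, hummus 0.009032, cheddar 0.002.
With no serving limits, spend the whole calories allowance on black beans: 787 kcal / 255 kcal × 3.2 mg = 9.9 mg.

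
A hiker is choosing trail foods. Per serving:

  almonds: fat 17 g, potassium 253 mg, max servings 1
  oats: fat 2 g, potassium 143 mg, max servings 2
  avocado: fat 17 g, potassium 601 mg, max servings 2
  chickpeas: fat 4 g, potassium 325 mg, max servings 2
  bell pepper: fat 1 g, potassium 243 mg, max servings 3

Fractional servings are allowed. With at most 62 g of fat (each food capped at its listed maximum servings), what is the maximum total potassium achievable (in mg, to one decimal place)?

3060.5 mg

Potassium per g fat: bell pepper 243, chickpeas 81.25, oats 71.5, avocado 35.35, almonds 14.88.
Take 3 servings of bell pepper: uses 3 g fat, +729.0 mg potassium (running total 729.0 mg).
Take 2 servings of chickpeas: uses 8 g fat, +650.0 mg potassium (running total 1379.0 mg).
Take 2 servings of oats: uses 4 g fat, +286.0 mg potassium (running total 1665.0 mg).
Take 2 servings of avocado: uses 34 g fat, +1202.0 mg potassium (running total 2867.0 mg).
Take 0.7647 servings of almonds: uses 13 g fat, +193.5 mg potassium (running total 3060.5 mg).
Greedy by best ratio exhausts the fat allowance optimally: 3060.5 mg.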